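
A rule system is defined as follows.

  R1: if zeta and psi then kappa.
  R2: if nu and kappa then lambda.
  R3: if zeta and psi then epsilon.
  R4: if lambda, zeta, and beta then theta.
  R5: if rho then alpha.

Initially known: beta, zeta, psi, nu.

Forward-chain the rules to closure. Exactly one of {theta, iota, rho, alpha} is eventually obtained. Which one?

From zeta and psi, R1 gives kappa.
nu and kappa hold, so lambda follows (R2).
From lambda, zeta, and beta, R4 gives theta.
No rule produces rho, and it is not given. alpha would need rho (R5), but rho is never established. No rule produces iota, and it is not given.

theta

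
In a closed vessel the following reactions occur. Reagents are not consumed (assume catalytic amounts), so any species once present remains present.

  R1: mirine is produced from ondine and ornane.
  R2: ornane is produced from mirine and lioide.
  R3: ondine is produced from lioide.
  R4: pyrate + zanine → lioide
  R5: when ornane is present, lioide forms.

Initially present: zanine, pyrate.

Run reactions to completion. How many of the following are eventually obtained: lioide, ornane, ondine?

pyrate and zanine present → lioide forms (R4).
lioide present → ondine forms (R3).
lioide: reached.
ornane would need mirine and lioide (R2), but mirine never forms.
ondine: reached.
Reached: lioide and ondine — 2 of the 3.

2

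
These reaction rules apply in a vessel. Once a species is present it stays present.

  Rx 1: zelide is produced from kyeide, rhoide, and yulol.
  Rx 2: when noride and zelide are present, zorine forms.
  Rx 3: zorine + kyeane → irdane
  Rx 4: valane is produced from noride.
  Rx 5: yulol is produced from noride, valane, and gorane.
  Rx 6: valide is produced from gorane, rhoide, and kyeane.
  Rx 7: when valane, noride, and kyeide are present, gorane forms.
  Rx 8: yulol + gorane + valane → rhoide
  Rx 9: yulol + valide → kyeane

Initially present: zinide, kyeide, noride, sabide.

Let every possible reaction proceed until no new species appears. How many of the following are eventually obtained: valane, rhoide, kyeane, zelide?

3

noride present → valane forms (Rx 4).
valane, noride, and kyeide present → gorane forms (Rx 7).
noride, valane, and gorane present → yulol forms (Rx 5).
yulol, gorane, and valane present → rhoide forms (Rx 8).
kyeide, rhoide, and yulol present → zelide forms (Rx 1).
valane: reached.
rhoide: reached.
kyeane would need yulol and valide (Rx 9), but valide never forms.
zelide: reached.
Reached: valane, rhoide, and zelide — 3 of the 4.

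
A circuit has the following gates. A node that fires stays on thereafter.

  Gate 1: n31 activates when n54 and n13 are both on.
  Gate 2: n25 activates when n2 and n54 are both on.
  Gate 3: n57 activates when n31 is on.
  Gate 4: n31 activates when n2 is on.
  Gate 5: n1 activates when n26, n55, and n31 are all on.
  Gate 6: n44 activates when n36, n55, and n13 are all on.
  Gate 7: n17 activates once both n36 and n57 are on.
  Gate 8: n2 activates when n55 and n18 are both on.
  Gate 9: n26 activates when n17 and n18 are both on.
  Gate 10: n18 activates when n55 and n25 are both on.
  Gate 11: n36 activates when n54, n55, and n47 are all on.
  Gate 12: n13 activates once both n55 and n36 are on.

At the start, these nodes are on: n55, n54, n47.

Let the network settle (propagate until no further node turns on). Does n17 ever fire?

Yes

Gate 11: n54, n55, and n47 on → n36 on.
n55 and n36 are on, so n13 activates (Gate 12).
n54 and n13 are on, so n31 activates (Gate 1).
n31 is on, so n57 activates (Gate 3).
Gate 7: n36 and n57 on → n17 on.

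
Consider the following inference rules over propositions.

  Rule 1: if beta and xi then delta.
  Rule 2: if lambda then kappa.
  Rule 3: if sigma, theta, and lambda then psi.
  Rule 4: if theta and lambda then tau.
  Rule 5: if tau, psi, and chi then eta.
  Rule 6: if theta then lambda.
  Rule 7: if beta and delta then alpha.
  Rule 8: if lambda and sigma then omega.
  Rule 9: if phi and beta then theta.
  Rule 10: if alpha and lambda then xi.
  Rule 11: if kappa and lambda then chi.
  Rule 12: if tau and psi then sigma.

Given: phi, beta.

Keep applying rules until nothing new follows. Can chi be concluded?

Yes

phi and beta hold, so theta follows (Rule 9).
From theta, Rule 6 gives lambda.
From lambda, Rule 2 gives kappa.
kappa and lambda hold, so chi follows (Rule 11).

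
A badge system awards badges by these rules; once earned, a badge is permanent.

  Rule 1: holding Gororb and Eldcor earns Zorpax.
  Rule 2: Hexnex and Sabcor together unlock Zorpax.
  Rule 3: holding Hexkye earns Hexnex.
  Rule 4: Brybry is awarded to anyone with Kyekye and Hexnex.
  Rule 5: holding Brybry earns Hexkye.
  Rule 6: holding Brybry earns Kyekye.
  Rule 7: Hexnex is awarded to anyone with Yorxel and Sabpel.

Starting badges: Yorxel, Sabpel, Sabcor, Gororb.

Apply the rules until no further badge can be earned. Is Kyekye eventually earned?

No

Kyekye would need Brybry (Rule 6), but Brybry is never earned.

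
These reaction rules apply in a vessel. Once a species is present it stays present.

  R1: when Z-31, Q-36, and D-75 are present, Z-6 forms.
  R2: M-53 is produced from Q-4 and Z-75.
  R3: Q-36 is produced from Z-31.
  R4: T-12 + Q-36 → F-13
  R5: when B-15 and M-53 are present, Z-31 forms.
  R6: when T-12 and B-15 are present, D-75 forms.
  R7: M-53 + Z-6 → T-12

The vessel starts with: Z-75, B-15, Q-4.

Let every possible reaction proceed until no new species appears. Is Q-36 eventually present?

Q-4 and Z-75 present → M-53 forms (R2).
B-15 and M-53 present → Z-31 forms (R5).
Z-31 present → Q-36 forms (R3).

Yes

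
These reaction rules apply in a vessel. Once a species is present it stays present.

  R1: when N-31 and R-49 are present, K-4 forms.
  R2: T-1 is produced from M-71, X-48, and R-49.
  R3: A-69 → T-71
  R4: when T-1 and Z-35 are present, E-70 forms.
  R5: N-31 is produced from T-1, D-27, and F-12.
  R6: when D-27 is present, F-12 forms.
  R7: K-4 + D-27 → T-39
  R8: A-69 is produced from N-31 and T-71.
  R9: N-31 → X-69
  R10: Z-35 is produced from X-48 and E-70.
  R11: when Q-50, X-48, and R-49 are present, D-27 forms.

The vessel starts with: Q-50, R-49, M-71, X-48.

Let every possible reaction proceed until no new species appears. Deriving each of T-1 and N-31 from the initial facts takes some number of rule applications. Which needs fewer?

T-1

T-1: M-71, X-48, and R-49 present → T-1 forms (R2). [1 rule application]
N-31: Q-50, X-48, and R-49 present → D-27 forms (R11). M-71, X-48, and R-49 present → T-1 forms (R2). D-27 present → F-12 forms (R6). T-1, D-27, and F-12 present → N-31 forms (R5). [4 rule applications]
T-1 needs fewer.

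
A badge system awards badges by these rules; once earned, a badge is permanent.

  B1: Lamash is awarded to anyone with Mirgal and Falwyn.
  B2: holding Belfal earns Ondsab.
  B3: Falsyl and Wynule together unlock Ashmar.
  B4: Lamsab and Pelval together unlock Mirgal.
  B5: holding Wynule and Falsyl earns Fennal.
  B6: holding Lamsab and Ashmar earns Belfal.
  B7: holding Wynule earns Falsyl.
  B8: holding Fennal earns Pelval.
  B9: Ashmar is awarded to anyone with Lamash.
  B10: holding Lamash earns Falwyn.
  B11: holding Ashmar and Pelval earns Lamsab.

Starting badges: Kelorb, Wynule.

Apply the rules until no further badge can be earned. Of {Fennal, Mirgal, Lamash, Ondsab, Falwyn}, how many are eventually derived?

3

With Wynule, Falsyl is earned (B7).
With Falsyl and Wynule, Ashmar is earned (B3).
With Wynule and Falsyl, Fennal is earned (B5).
With Fennal, Pelval is earned (B8).
With Ashmar and Pelval, Lamsab is earned (B11).
With Lamsab and Pelval, Mirgal is earned (B4).
With Lamsab and Ashmar, Belfal is earned (B6).
With Belfal, Ondsab is earned (B2).
Fennal: reached.
Mirgal: reached.
Lamash would need Mirgal and Falwyn (B1), but Falwyn is never earned.
Ondsab: reached.
Falwyn would need Lamash (B10), but Lamash is never earned.
Reached: Fennal, Mirgal, and Ondsab — 3 of the 5.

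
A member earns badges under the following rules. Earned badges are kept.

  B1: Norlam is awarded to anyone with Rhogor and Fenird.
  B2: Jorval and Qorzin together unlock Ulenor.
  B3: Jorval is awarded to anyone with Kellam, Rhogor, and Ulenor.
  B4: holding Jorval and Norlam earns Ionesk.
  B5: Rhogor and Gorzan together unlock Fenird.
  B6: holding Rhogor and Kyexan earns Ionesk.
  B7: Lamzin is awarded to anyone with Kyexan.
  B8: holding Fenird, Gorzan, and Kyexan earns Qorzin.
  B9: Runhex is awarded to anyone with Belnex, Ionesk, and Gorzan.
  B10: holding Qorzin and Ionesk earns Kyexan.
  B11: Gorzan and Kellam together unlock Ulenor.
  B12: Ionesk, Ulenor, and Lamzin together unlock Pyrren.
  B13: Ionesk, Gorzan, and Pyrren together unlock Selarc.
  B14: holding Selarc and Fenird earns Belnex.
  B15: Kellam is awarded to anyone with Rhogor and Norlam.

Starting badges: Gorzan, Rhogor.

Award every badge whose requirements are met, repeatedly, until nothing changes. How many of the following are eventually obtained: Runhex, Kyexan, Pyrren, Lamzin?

Runhex would need Belnex, Ionesk, and Gorzan (B9), but Belnex is never earned.
Kyexan would need Qorzin and Ionesk (B10), but Qorzin is never earned.
Pyrren would need Ionesk, Ulenor, and Lamzin (B12), but Lamzin is never earned.
Lamzin would need Kyexan (B7), but Kyexan is never earned.
None of the 4 are reached.

0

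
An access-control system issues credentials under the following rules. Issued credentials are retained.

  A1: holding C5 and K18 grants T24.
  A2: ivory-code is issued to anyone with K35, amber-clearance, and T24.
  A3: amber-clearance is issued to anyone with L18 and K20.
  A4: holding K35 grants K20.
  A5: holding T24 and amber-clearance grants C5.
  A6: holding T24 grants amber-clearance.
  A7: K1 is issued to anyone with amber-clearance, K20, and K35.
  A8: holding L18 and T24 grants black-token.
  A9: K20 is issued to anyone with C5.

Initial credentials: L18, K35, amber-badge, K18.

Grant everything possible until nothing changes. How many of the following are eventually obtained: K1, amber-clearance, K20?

3

Holding K35 grants K20 (A4).
Holding L18 and K20 grants amber-clearance (A3).
Holding amber-clearance, K20, and K35 grants K1 (A7).
K1: reached.
amber-clearance: reached.
K20: reached.
All 3 are reached.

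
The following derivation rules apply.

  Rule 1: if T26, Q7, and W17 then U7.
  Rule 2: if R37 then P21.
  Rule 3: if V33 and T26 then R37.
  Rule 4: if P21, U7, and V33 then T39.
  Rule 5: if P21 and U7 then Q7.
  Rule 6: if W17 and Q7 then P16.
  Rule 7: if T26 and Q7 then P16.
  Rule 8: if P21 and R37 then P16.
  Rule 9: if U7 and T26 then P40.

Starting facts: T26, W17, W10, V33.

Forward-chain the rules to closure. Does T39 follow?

No

T39 would need P21, U7, and V33 (Rule 4), but U7 is never established.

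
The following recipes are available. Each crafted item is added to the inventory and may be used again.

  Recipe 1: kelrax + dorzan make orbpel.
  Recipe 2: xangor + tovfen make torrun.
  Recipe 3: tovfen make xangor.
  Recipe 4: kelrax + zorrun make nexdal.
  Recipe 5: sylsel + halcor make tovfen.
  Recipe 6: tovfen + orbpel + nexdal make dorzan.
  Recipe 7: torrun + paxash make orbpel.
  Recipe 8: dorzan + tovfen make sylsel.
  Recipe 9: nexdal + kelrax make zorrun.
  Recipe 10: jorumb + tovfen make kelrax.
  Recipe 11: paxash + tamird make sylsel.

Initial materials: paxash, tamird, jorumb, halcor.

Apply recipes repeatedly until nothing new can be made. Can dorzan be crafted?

No

dorzan would need tovfen, orbpel, and nexdal (Recipe 6), but nexdal is never obtained.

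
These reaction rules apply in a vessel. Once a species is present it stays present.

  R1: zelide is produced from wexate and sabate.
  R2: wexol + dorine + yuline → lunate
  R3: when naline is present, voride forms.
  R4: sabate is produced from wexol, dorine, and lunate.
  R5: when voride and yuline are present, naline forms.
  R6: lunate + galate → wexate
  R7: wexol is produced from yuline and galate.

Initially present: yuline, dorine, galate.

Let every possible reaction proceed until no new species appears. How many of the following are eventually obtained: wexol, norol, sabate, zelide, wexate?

yuline and galate present → wexol forms (R7).
wexol, dorine, and yuline present → lunate forms (R2).
wexol, dorine, and lunate present → sabate forms (R4).
lunate and galate present → wexate forms (R6).
wexate and sabate present → zelide forms (R1).
wexol: reached.
No rule produces norol, and it is not given.
sabate: reached.
zelide: reached.
wexate: reached.
Reached: wexol, sabate, zelide, and wexate — 4 of the 5.

4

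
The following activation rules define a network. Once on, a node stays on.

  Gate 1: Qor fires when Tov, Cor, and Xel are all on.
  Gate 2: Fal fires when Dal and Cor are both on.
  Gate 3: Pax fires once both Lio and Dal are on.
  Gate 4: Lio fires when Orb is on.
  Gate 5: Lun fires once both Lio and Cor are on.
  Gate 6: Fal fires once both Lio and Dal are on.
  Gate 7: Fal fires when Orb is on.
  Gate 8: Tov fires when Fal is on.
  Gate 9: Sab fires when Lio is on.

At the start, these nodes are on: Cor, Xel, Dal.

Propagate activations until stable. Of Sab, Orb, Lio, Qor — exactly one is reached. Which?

Qor

Gate 2: Dal and Cor on → Fal on.
Fal is on, so Tov fires (Gate 8).
Tov, Cor, and Xel are on, so Qor fires (Gate 1).
Lio would need Orb (Gate 4), but Orb never turns on. No rule produces Orb, and it is not given. Sab would need Lio (Gate 9), but Lio never turns on.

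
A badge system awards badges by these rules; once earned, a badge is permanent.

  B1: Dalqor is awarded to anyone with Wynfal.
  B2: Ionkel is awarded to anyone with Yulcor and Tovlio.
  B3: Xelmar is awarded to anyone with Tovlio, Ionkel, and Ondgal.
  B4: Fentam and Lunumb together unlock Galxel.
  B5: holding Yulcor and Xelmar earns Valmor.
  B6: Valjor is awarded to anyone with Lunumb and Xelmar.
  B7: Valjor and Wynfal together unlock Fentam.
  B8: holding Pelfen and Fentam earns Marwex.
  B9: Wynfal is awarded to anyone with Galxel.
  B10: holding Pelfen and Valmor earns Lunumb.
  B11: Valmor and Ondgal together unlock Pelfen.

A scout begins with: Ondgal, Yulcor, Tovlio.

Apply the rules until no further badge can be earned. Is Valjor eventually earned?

With Yulcor and Tovlio, Ionkel is earned (B2).
With Tovlio, Ionkel, and Ondgal, Xelmar is earned (B3).
With Yulcor and Xelmar, Valmor is earned (B5).
With Valmor and Ondgal, Pelfen is earned (B11).
With Pelfen and Valmor, Lunumb is earned (B10).
With Lunumb and Xelmar, Valjor is earned (B6).

Yes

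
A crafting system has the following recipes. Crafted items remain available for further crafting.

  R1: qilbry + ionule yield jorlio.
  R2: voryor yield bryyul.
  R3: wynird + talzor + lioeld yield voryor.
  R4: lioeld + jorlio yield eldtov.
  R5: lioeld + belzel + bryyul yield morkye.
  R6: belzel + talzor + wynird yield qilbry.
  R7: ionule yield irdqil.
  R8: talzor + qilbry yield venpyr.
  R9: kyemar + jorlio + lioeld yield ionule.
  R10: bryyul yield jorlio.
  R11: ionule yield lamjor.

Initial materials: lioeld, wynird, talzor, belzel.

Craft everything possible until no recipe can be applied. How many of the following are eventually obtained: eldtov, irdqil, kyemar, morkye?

2

wynird + talzor + lioeld → voryor (R3).
voryor → bryyul (R2).
lioeld + belzel + bryyul → morkye (R5).
Using R10, bryyul makes jorlio.
lioeld + jorlio → eldtov (R4).
eldtov: reached.
irdqil would need ionule (R7), but ionule is never obtained.
No rule produces kyemar, and it is not given.
morkye: reached.
Reached: eldtov and morkye — 2 of the 4.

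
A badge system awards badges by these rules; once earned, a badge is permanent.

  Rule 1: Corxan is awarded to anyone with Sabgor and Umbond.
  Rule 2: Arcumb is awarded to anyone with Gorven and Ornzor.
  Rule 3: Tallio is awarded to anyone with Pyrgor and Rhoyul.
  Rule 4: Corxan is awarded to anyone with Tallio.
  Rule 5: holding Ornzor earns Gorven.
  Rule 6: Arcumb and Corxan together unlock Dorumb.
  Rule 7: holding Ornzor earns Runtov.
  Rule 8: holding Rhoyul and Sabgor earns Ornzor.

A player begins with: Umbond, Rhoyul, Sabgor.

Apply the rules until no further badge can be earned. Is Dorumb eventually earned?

With Sabgor and Umbond, Corxan is earned (Rule 1).
With Rhoyul and Sabgor, Ornzor is earned (Rule 8).
With Ornzor, Gorven is earned (Rule 5).
With Gorven and Ornzor, Arcumb is earned (Rule 2).
With Arcumb and Corxan, Dorumb is earned (Rule 6).

Yes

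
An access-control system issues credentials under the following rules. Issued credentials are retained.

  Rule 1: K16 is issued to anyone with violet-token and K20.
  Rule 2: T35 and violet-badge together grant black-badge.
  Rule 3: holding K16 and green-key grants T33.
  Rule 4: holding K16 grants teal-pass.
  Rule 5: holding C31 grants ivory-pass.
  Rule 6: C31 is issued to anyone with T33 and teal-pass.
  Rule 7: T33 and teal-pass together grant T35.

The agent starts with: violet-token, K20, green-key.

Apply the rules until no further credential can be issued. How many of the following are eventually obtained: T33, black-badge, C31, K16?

3

Holding violet-token and K20 grants K16 (Rule 1).
Holding K16 grants teal-pass (Rule 4).
Holding K16 and green-key grants T33 (Rule 3).
Holding T33 and teal-pass grants C31 (Rule 6).
T33: reached.
black-badge would need T35 and violet-badge (Rule 2), but violet-badge is never granted.
C31: reached.
K16: reached.
Reached: T33, C31, and K16 — 3 of the 4.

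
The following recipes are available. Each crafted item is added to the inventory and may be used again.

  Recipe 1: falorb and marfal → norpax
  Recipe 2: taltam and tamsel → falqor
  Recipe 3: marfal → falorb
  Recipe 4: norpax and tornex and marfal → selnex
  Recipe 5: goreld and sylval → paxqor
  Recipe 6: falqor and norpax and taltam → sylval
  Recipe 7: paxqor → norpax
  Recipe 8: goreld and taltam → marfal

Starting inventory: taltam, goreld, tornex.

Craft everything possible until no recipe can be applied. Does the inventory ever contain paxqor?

paxqor would need goreld and sylval (Recipe 5), but sylval is never obtained.

No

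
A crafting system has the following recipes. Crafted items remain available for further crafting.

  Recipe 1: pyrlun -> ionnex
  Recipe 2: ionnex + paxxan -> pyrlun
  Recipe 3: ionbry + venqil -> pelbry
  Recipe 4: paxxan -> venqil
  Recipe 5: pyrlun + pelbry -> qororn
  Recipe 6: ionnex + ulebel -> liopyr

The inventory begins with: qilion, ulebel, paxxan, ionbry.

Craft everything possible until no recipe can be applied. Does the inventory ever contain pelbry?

Using Recipe 4, paxxan makes venqil.
Using Recipe 3, ionbry and venqil make pelbry.

Yes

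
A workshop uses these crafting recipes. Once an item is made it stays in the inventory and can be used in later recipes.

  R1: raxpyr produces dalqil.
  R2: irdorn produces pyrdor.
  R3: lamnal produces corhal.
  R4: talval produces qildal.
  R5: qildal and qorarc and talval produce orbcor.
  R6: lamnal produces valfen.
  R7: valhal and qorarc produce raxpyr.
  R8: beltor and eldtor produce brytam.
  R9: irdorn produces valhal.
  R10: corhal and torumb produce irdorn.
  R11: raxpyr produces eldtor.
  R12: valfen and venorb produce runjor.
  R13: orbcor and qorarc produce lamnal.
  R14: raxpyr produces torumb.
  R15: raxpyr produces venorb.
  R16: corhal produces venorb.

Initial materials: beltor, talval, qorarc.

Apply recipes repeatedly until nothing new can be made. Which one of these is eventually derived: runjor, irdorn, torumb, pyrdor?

Using R4, talval makes qildal.
Using R5, qildal, qorarc, and talval make orbcor.
orbcor and qorarc → lamnal (R13).
lamnal → corhal (R3).
lamnal → valfen (R6).
corhal → venorb (R16).
Using R12, valfen and venorb make runjor.
torumb would need raxpyr (R14), but raxpyr is never obtained. irdorn would need corhal and torumb (R10), but torumb is never obtained. pyrdor would need irdorn (R2), but irdorn is never obtained.

runjor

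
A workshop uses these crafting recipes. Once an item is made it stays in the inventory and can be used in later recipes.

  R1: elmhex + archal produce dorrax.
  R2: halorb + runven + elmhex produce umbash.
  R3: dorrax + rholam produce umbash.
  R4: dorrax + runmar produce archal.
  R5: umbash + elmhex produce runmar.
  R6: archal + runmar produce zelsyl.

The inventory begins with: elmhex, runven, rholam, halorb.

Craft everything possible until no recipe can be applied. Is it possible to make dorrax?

No

dorrax would need elmhex and archal (R1), but archal is never obtained.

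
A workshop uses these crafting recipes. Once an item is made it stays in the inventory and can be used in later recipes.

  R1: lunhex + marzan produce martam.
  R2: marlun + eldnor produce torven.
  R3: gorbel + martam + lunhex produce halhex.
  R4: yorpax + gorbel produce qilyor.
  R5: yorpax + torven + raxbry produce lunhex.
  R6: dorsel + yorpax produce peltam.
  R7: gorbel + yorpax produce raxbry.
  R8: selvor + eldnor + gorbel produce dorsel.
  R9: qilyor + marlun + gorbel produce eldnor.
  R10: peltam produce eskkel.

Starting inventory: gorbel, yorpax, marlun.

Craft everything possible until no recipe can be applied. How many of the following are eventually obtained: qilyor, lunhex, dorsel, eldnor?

Using R4, yorpax and gorbel make qilyor.
Using R7, gorbel and yorpax make raxbry.
qilyor + marlun + gorbel → eldnor (R9).
marlun + eldnor → torven (R2).
yorpax + torven + raxbry → lunhex (R5).
qilyor: reached.
lunhex: reached.
dorsel would need selvor, eldnor, and gorbel (R8), but selvor is never obtained.
eldnor: reached.
Reached: qilyor, lunhex, and eldnor — 3 of the 4.

3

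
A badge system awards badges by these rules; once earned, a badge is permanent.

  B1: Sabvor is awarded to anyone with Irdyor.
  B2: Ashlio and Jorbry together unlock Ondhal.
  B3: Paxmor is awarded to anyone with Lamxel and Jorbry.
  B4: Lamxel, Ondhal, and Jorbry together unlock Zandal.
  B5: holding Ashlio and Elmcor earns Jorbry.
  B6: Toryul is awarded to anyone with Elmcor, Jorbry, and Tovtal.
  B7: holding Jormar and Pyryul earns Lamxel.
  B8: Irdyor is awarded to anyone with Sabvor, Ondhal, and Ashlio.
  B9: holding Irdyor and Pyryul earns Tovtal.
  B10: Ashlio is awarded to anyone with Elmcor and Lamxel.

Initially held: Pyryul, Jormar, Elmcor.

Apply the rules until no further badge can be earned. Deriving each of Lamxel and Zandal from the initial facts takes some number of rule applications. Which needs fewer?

Lamxel: With Jormar and Pyryul, Lamxel is earned (B7). [1 rule application]
Zandal: With Jormar and Pyryul, Lamxel is earned (B7). With Elmcor and Lamxel, Ashlio is earned (B10). With Ashlio and Elmcor, Jorbry is earned (B5). With Ashlio and Jorbry, Ondhal is earned (B2). With Lamxel, Ondhal, and Jorbry, Zandal is earned (B4). [5 rule applications]
Lamxel needs fewer.

Lamxel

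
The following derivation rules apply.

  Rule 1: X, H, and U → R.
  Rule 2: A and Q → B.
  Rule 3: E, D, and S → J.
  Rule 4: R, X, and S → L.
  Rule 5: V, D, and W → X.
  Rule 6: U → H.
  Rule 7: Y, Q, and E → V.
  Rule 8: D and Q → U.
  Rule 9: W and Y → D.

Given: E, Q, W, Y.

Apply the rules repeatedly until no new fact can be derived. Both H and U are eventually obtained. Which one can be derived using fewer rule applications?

U: W and Y hold, so D follows (Rule 9). From D and Q, Rule 8 gives U. [2 rule applications]
H: From W and Y, Rule 9 gives D. From D and Q, Rule 8 gives U. U holds, so H follows (Rule 6). [3 rule applications]
U needs fewer.

U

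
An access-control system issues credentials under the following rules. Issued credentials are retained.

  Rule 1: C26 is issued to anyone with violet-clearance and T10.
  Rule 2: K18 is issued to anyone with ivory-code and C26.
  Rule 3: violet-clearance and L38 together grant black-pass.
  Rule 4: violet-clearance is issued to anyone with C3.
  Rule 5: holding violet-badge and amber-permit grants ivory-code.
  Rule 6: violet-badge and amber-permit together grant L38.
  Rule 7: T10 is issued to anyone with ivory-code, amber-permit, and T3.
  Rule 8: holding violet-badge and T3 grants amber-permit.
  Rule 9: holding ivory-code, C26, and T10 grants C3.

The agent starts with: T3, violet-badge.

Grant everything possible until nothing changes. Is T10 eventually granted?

Holding violet-badge and T3 grants amber-permit (Rule 8).
Holding violet-badge and amber-permit grants ivory-code (Rule 5).
Holding ivory-code, amber-permit, and T3 grants T10 (Rule 7).

Yes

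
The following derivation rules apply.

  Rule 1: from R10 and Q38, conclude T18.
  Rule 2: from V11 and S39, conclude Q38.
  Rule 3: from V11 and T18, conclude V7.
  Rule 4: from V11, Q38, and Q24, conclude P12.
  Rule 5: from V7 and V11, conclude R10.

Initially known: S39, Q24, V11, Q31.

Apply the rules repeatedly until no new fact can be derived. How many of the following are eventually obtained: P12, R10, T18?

V11 and S39 hold, so Q38 follows (Rule 2).
V11, Q38, and Q24 hold, so P12 follows (Rule 4).
P12: reached.
R10 would need V7 and V11 (Rule 5), but V7 is never established.
T18 would need R10 and Q38 (Rule 1), but R10 is never established.
Reached: P12 — 1 of the 3.

1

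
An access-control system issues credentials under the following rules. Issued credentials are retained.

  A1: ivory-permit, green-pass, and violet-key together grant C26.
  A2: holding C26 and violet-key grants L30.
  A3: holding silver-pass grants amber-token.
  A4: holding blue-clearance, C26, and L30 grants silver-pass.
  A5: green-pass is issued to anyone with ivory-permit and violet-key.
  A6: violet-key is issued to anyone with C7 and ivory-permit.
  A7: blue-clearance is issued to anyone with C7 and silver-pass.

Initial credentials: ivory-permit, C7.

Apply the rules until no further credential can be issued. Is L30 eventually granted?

Holding C7 and ivory-permit grants violet-key (A6).
Holding ivory-permit and violet-key grants green-pass (A5).
Holding ivory-permit, green-pass, and violet-key grants C26 (A1).
Holding C26 and violet-key grants L30 (A2).

Yes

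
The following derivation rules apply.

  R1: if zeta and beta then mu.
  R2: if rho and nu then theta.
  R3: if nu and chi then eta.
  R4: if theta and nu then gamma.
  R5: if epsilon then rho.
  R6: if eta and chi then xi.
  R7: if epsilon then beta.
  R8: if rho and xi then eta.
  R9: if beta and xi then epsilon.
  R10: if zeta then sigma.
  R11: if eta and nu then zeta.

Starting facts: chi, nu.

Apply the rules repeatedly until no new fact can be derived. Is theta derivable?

No

theta would need rho and nu (R2), but rho is never established.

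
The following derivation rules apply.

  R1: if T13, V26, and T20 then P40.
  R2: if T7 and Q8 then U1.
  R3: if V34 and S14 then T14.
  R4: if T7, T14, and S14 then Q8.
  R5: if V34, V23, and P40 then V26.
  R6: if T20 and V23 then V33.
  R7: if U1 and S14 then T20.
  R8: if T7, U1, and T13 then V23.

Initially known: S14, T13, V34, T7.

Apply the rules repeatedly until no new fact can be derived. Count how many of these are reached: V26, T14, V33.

V34 and S14 hold, so T14 follows (R3).
From T7, T14, and S14, R4 gives Q8.
T7 and Q8 hold, so U1 follows (R2).
From U1 and S14, R7 gives T20.
T7, U1, and T13 hold, so V23 follows (R8).
T20 and V23 hold, so V33 follows (R6).
V26 would need V34, V23, and P40 (R5), but P40 is never established.
T14: reached.
V33: reached.
Reached: T14 and V33 — 2 of the 3.

2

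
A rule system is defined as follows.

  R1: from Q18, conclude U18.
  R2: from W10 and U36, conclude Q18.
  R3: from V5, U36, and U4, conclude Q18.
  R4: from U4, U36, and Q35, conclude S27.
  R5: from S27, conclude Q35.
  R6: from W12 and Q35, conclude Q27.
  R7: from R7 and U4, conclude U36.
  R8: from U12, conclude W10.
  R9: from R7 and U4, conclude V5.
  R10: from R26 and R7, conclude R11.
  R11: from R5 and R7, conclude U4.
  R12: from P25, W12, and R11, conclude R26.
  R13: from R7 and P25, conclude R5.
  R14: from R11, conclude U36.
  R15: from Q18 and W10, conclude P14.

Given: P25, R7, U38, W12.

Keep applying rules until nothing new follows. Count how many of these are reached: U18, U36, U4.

3

From R7 and P25, R13 gives R5.
From R5 and R7, R11 gives U4.
R7 and U4 hold, so U36 follows (R7).
From R7 and U4, R9 gives V5.
V5, U36, and U4 hold, so Q18 follows (R3).
From Q18, R1 gives U18.
U18: reached.
U36: reached.
U4: reached.
All 3 are reached.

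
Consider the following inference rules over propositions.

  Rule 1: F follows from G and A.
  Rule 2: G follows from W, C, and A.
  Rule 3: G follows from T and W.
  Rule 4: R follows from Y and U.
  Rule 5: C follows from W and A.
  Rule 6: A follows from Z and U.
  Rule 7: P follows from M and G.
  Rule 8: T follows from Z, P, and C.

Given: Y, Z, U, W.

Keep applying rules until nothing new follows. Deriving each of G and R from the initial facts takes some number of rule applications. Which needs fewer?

R

R: From Y and U, Rule 4 gives R. [1 rule application]
G: From Z and U, Rule 6 gives A. From W and A, Rule 5 gives C. W, C, and A hold, so G follows (Rule 2). [3 rule applications]
R needs fewer.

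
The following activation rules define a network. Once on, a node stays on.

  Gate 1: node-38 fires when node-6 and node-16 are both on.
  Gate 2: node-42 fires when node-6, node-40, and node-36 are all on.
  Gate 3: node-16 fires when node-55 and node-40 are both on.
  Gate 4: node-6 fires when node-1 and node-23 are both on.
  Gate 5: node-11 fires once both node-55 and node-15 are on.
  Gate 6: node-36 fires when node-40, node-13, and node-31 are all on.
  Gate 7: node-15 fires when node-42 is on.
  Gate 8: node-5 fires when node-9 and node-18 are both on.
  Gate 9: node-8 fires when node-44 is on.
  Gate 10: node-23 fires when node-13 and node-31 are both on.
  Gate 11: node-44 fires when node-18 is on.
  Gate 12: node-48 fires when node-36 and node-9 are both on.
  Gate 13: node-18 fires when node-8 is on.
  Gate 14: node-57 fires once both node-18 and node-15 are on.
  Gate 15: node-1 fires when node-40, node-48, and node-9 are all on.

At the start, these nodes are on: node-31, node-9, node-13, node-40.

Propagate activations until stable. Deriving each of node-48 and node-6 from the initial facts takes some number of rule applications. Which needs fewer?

node-48: node-40, node-13, and node-31 are on, so node-36 fires (Gate 6). Gate 12: node-36 and node-9 on → node-48 on. [2 rule applications]
node-6: node-13 and node-31 are on, so node-23 fires (Gate 10). Gate 6: node-40, node-13, and node-31 on → node-36 on. node-36 and node-9 are on, so node-48 fires (Gate 12). node-40, node-48, and node-9 are on, so node-1 fires (Gate 15). node-1 and node-23 are on, so node-6 fires (Gate 4). [5 rule applications]
node-48 needs fewer.

node-48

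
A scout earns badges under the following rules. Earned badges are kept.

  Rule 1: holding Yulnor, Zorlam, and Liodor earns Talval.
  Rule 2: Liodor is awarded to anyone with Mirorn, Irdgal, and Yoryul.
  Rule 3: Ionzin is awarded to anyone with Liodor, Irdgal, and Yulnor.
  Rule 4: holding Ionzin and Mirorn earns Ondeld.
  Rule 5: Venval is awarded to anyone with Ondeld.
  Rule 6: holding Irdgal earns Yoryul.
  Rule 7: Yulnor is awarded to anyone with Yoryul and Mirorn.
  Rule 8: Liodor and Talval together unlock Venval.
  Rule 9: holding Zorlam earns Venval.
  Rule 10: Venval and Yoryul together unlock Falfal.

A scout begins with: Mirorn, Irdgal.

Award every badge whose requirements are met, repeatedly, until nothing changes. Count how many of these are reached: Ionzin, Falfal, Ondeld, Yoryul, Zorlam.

With Irdgal, Yoryul is earned (Rule 6).
With Mirorn, Irdgal, and Yoryul, Liodor is earned (Rule 2).
With Yoryul and Mirorn, Yulnor is earned (Rule 7).
With Liodor, Irdgal, and Yulnor, Ionzin is earned (Rule 3).
With Ionzin and Mirorn, Ondeld is earned (Rule 4).
With Ondeld, Venval is earned (Rule 5).
With Venval and Yoryul, Falfal is earned (Rule 10).
Ionzin: reached.
Falfal: reached.
Ondeld: reached.
Yoryul: reached.
No rule produces Zorlam, and it is not given.
Reached: Ionzin, Falfal, Ondeld, and Yoryul — 4 of the 5.

4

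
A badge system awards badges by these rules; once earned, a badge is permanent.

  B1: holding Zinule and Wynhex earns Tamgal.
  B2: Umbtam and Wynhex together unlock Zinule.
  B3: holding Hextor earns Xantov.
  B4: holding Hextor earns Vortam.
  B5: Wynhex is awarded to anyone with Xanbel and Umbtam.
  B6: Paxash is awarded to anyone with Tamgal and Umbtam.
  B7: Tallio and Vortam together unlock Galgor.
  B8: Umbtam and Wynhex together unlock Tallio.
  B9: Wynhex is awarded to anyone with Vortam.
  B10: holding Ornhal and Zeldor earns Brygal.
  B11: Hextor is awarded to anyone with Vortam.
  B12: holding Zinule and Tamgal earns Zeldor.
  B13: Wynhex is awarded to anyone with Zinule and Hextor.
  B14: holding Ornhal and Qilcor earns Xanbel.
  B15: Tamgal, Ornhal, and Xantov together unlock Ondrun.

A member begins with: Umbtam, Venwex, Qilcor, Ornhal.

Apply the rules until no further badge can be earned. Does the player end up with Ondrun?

No

Ondrun would need Tamgal, Ornhal, and Xantov (B15), but Xantov is never earned.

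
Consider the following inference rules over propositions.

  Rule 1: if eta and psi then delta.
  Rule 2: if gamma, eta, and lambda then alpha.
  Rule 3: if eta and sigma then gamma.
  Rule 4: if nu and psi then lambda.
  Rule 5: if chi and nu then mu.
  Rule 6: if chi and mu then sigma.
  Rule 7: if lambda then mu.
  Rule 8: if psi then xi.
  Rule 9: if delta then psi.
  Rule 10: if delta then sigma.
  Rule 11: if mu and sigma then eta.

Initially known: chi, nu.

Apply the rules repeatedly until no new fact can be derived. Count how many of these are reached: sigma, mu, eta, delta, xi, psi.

From chi and nu, Rule 5 gives mu.
From chi and mu, Rule 6 gives sigma.
mu and sigma hold, so eta follows (Rule 11).
sigma: reached.
mu: reached.
eta: reached.
delta would need eta and psi (Rule 1), but psi is never established.
xi would need psi (Rule 8), but psi is never established.
psi would need delta (Rule 9), but delta is never established.
Reached: sigma, mu, and eta — 3 of the 6.

3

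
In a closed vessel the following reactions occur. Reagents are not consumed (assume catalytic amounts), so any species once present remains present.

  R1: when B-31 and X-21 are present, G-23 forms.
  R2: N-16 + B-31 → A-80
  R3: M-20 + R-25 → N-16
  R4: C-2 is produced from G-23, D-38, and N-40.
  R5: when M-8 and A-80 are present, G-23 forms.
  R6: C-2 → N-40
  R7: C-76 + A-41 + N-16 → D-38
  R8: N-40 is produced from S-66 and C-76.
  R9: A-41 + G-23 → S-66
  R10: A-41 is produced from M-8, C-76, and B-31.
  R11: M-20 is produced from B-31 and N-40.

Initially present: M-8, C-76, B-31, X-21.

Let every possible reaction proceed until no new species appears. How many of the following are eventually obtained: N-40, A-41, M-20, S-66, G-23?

5

M-8, C-76, and B-31 present → A-41 forms (R10).
B-31 and X-21 present → G-23 forms (R1).
A-41 and G-23 present → S-66 forms (R9).
S-66 and C-76 present → N-40 forms (R8).
B-31 and N-40 present → M-20 forms (R11).
N-40: reached.
A-41: reached.
M-20: reached.
S-66: reached.
G-23: reached.
All 5 are reached.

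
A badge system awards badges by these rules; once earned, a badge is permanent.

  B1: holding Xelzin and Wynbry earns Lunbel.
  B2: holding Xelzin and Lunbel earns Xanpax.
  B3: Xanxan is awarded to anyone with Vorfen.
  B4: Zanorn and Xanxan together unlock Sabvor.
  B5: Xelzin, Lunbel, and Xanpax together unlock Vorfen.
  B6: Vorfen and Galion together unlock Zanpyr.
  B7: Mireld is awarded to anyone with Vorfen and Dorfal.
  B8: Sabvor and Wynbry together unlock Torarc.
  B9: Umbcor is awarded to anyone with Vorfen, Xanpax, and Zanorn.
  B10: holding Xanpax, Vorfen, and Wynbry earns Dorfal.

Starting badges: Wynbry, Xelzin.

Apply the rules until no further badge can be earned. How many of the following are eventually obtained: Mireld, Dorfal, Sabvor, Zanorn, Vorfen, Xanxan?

4

With Xelzin and Wynbry, Lunbel is earned (B1).
With Xelzin and Lunbel, Xanpax is earned (B2).
With Xelzin, Lunbel, and Xanpax, Vorfen is earned (B5).
With Vorfen, Xanxan is earned (B3).
With Xanpax, Vorfen, and Wynbry, Dorfal is earned (B10).
With Vorfen and Dorfal, Mireld is earned (B7).
Mireld: reached.
Dorfal: reached.
Sabvor would need Zanorn and Xanxan (B4), but Zanorn is never earned.
No rule produces Zanorn, and it is not given.
Vorfen: reached.
Xanxan: reached.
Reached: Mireld, Dorfal, Vorfen, and Xanxan — 4 of the 6.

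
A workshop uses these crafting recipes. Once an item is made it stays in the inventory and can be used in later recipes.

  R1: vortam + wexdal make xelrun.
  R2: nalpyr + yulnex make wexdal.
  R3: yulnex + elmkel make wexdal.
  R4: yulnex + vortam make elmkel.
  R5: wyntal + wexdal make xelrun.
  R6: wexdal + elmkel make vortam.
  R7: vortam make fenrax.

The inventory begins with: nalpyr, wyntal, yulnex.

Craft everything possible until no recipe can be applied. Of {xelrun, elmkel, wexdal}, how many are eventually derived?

Using R2, nalpyr and yulnex make wexdal.
wyntal + wexdal → xelrun (R5).
xelrun: reached.
elmkel would need yulnex and vortam (R4), but vortam is never obtained.
wexdal: reached.
Reached: xelrun and wexdal — 2 of the 3.

2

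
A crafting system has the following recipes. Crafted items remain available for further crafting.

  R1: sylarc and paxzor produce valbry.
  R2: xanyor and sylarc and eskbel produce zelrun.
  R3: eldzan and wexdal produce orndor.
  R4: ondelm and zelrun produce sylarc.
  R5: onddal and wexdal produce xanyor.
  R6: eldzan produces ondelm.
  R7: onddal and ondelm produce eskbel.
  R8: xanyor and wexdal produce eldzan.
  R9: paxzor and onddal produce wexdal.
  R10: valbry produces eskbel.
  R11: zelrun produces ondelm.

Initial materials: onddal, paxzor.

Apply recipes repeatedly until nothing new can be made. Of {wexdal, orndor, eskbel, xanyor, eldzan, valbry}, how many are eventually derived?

Using R9, paxzor and onddal make wexdal.
Using R5, onddal and wexdal make xanyor.
xanyor and wexdal → eldzan (R8).
Using R6, eldzan makes ondelm.
eldzan and wexdal → orndor (R3).
Using R7, onddal and ondelm make eskbel.
wexdal: reached.
orndor: reached.
eskbel: reached.
xanyor: reached.
eldzan: reached.
valbry would need sylarc and paxzor (R1), but sylarc is never obtained.
Reached: wexdal, orndor, eskbel, xanyor, and eldzan — 5 of the 6.

5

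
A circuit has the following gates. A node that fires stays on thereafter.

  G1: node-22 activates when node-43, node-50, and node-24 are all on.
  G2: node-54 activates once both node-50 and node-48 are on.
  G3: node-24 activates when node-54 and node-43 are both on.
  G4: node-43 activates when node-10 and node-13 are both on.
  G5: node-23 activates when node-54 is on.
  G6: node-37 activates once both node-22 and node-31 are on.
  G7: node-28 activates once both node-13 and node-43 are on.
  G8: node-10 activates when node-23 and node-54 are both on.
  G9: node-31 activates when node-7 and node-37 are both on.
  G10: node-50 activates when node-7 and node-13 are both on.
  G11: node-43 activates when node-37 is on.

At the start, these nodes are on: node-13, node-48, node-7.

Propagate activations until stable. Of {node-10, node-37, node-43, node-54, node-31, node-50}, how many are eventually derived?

G10: node-7 and node-13 on → node-50 on.
G2: node-50 and node-48 on → node-54 on.
node-54 is on, so node-23 activates (G5).
G8: node-23 and node-54 on → node-10 on.
node-10 and node-13 are on, so node-43 activates (G4).
node-10: reached.
node-37 would need node-22 and node-31 (G6), but node-31 never turns on.
node-43: reached.
node-54: reached.
node-31 would need node-7 and node-37 (G9), but node-37 never turns on.
node-50: reached.
Reached: node-10, node-43, node-54, and node-50 — 4 of the 6.

4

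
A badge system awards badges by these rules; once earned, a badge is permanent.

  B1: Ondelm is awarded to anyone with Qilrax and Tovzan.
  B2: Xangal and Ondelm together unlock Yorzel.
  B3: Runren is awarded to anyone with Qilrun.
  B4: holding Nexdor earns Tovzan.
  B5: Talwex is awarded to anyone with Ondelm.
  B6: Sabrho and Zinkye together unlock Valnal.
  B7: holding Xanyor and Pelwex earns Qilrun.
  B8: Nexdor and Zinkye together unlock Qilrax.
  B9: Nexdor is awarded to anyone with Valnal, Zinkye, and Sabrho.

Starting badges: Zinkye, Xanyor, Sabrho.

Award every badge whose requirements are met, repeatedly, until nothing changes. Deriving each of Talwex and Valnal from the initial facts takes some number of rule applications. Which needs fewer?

Valnal

Valnal: With Sabrho and Zinkye, Valnal is earned (B6). [1 rule application]
Talwex: With Sabrho and Zinkye, Valnal is earned (B6). With Valnal, Zinkye, and Sabrho, Nexdor is earned (B9). With Nexdor and Zinkye, Qilrax is earned (B8). With Nexdor, Tovzan is earned (B4). With Qilrax and Tovzan, Ondelm is earned (B1). With Ondelm, Talwex is earned (B5). [6 rule applications]
Valnal needs fewer.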